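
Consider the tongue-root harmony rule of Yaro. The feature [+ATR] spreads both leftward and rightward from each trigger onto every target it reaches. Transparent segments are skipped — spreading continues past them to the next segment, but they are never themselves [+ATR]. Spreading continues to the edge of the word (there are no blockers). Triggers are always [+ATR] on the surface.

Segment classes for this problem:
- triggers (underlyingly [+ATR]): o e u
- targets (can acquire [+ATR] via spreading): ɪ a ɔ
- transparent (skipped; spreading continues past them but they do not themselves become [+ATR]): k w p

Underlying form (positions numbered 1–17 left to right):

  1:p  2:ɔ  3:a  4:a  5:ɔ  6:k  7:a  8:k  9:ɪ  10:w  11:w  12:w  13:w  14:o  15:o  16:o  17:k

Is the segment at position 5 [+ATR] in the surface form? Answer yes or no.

yes

From /o/ at 14 rightward: 15 /o/ is itself a trigger — this domain ends here.
From /o/ at 14 leftward: 13 /w/ transparent; 12 /w/ transparent; 11 /w/ transparent; 10 /w/ transparent; 9 /ɪ/ → [+ATR]; 8 /k/ transparent; 7 /a/ → [+ATR]; 6 /k/ transparent; 5 /ɔ/ → [+ATR]; 4 /a/ → [+ATR]; 3 /a/ → [+ATR]; 2 /ɔ/ → [+ATR]; 1 /p/ transparent; word edge.
From /o/ at 15 rightward: 16 /o/ is itself a trigger — this domain ends here.
From /o/ at 15 leftward: 14 /o/ is itself a trigger — this domain ends here.
From /o/ at 16 rightward: 17 /k/ transparent; word edge.
From /o/ at 16 leftward: 15 /o/ is itself a trigger — this domain ends here.
[+ATR] positions on the surface: 2 3 4 5 7 9 14 15 16.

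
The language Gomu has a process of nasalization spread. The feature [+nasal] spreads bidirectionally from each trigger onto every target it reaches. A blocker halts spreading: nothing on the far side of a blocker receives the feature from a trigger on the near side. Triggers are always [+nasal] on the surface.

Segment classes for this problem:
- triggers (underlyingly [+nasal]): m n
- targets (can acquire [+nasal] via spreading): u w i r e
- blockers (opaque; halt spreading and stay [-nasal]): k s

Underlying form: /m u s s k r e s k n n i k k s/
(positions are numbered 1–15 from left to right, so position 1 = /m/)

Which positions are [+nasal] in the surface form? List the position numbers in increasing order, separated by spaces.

From /m/ at 1 rightward: 2 /u/ → [+nasal]; 3 /s/ blocks.
From /m/ at 1 leftward: word edge.
From /n/ at 10 rightward: 11 /n/ is itself a trigger — this domain ends here.
From /n/ at 10 leftward: 9 /k/ blocks.
From /n/ at 11 rightward: 12 /i/ → [+nasal]; 13 /k/ blocks.
From /n/ at 11 leftward: 10 /n/ is itself a trigger — this domain ends here.
Targets with no active source: positions 6 7 stay [-nasal].

1 2 10 11 12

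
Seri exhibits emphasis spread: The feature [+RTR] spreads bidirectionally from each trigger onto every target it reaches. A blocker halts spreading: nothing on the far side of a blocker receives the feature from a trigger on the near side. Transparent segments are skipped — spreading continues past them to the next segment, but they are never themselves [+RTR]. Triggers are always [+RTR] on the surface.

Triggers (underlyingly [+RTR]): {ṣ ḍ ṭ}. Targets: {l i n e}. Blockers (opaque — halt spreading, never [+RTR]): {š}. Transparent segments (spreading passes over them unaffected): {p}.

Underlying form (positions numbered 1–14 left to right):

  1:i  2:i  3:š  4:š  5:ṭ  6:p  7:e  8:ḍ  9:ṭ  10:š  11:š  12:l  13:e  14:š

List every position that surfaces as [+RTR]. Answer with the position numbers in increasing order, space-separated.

5 7 8 9

From /ṭ/ at 5 rightward: 6 /p/ transparent; 7 /e/ → [+RTR]; 8 /ḍ/ is itself a trigger — this domain ends here.
From /ṭ/ at 5 leftward: 4 /š/ blocks.
From /ḍ/ at 8 rightward: 9 /ṭ/ is itself a trigger — this domain ends here.
From /ḍ/ at 8 leftward: 7 /e/ → [+RTR]; 6 /p/ transparent; 5 /ṭ/ is itself a trigger — this domain ends here.
From /ṭ/ at 9 rightward: 10 /š/ blocks.
From /ṭ/ at 9 leftward: 8 /ḍ/ is itself a trigger — this domain ends here.
Targets with no active source: positions 1 2 12 13 stay [-emphatic].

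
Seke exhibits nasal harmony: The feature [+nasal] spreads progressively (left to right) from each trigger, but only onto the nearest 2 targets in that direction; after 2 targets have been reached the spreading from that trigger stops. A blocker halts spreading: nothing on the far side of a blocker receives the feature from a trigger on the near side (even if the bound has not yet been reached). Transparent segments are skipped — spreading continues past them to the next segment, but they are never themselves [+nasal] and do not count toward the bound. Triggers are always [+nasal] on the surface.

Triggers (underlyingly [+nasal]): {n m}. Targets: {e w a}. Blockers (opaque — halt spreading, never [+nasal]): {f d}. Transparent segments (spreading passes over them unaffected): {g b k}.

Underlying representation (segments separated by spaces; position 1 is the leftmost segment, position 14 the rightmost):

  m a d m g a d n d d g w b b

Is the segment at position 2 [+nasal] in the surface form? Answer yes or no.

yes

From /m/ at 1 rightward: 2 /a/ → [+nasal]; 3 /d/ blocks.
From /m/ at 4 rightward: 5 /g/ transparent; 6 /a/ → [+nasal]; 7 /d/ blocks.
From /n/ at 8 rightward: 9 /d/ blocks.
Target with no active source: position 12 stays [-nasal].
[+nasal] positions on the surface: 1 2 4 6 8.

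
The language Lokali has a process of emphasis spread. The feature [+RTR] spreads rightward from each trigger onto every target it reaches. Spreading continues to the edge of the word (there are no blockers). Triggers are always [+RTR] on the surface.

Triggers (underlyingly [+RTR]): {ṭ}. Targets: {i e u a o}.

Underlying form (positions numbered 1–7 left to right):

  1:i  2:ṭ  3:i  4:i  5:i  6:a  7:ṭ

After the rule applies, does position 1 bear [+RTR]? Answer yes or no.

From /ṭ/ at 2 rightward: 3 /i/ → [+RTR]; 4 /i/ → [+RTR]; 5 /i/ → [+RTR]; 6 /a/ → [+RTR]; 7 /ṭ/ is itself a trigger — this domain ends here.
From /ṭ/ at 7 rightward: word edge.
Target with no active source: position 1 stays [-emphatic].
[+RTR] positions on the surface: 2 3 4 5 6 7.

no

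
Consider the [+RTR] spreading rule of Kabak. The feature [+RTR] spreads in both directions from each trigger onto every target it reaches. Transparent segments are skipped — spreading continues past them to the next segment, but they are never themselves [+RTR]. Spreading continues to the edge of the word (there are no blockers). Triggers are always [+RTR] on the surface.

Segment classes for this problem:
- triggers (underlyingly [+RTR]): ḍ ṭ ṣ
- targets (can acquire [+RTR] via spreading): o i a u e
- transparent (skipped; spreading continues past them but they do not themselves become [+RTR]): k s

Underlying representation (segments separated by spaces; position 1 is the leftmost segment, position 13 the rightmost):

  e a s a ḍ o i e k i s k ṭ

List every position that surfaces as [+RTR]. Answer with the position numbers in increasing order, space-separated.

1 2 4 5 6 7 8 10 13

From /ḍ/ at 5 rightward: 6 /o/ → [+RTR]; 7 /i/ → [+RTR]; 8 /e/ → [+RTR]; 9 /k/ transparent; 10 /i/ → [+RTR]; 11 /s/ transparent; 12 /k/ transparent; 13 /ṭ/ is itself a trigger — this domain ends here.
From /ḍ/ at 5 leftward: 4 /a/ → [+RTR]; 3 /s/ transparent; 2 /a/ → [+RTR]; 1 /e/ → [+RTR]; word edge.
From /ṭ/ at 13 rightward: word edge.
From /ṭ/ at 13 leftward: 12 /k/ transparent; 11 /s/ transparent; 10 /i/ → [+RTR]; 9 /k/ transparent; 8 /e/ → [+RTR]; 7 /i/ → [+RTR]; 6 /o/ → [+RTR]; 5 /ḍ/ is itself a trigger — this domain ends here.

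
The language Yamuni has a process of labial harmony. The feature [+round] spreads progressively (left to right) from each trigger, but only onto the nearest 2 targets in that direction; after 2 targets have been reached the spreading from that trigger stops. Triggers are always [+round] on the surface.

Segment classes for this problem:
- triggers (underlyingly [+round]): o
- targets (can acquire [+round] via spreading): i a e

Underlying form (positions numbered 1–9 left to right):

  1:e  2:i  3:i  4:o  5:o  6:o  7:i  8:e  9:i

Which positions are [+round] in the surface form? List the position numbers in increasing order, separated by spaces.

From /o/ at 4 rightward: 5 /o/ is itself a trigger — this domain ends here.
From /o/ at 5 rightward: 6 /o/ is itself a trigger — this domain ends here.
From /o/ at 6 rightward: 7 /i/ → [+round]; 8 /e/ → [+round]; bound reached.
Targets with no active source: positions 1 2 3 9 stay [-round].

4 5 6 7 8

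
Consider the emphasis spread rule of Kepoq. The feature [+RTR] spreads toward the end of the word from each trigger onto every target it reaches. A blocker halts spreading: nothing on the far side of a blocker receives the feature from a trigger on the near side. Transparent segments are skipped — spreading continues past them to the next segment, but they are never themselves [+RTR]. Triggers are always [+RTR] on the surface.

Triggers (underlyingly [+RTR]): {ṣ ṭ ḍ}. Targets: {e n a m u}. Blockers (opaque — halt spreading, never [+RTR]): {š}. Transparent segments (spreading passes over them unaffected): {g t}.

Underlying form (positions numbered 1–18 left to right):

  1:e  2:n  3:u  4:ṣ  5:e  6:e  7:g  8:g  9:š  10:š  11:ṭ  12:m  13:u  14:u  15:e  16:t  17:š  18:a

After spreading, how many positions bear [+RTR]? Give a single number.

From /ṣ/ at 4 rightward: 5 /e/ → [+RTR]; 6 /e/ → [+RTR]; 7 /g/ transparent; 8 /g/ transparent; 9 /š/ blocks.
From /ṭ/ at 11 rightward: 12 /m/ → [+RTR]; 13 /u/ → [+RTR]; 14 /u/ → [+RTR]; 15 /e/ → [+RTR]; 16 /t/ transparent; 17 /š/ blocks.
Targets with no active source: positions 1 2 3 18 stay [-emphatic].
[+RTR] positions on the surface: 4 5 6 11 12 13 14 15.

8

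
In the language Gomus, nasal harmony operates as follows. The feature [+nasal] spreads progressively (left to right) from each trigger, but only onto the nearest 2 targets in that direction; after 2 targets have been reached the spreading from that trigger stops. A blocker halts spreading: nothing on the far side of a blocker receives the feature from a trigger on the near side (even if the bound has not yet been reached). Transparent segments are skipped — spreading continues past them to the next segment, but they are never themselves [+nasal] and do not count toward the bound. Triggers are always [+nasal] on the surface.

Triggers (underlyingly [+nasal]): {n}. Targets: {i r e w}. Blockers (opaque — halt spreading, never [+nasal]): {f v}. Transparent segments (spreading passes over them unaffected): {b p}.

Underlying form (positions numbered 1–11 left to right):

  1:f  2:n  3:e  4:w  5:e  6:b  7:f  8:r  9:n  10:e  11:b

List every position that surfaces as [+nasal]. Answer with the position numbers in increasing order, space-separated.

2 3 4 9 10

From /n/ at 2 rightward: 3 /e/ → [+nasal]; 4 /w/ → [+nasal]; bound reached.
From /n/ at 9 rightward: 10 /e/ → [+nasal]; 11 /b/ transparent; word edge.
Targets with no active source: positions 5 8 stay [-nasal].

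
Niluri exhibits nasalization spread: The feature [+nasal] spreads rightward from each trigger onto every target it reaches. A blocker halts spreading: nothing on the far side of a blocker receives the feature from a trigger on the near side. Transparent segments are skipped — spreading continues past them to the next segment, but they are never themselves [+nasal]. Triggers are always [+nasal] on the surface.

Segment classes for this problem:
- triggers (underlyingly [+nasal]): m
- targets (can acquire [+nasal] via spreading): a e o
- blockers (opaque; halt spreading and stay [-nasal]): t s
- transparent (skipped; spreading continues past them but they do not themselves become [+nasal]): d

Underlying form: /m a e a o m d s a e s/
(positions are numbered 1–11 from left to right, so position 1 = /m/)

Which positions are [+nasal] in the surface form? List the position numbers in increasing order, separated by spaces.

1 2 3 4 5 6

From /m/ at 1 rightward: 2 /a/ → [+nasal]; 3 /e/ → [+nasal]; 4 /a/ → [+nasal]; 5 /o/ → [+nasal]; 6 /m/ is itself a trigger — this domain ends here.
From /m/ at 6 rightward: 7 /d/ transparent; 8 /s/ blocks.
Targets with no active source: positions 9 10 stay [-nasal].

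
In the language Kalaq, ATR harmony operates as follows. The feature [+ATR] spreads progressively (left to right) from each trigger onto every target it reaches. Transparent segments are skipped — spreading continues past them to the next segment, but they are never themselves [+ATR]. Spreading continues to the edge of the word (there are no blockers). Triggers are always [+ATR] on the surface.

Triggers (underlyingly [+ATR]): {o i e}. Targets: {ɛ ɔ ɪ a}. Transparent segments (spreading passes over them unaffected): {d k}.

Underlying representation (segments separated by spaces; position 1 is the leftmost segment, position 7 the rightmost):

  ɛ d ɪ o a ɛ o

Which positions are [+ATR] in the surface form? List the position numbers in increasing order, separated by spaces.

4 5 6 7

From /o/ at 4 rightward: 5 /a/ → [+ATR]; 6 /ɛ/ → [+ATR]; 7 /o/ is itself a trigger — this domain ends here.
From /o/ at 7 rightward: word edge.
Targets with no active source: positions 1 3 stay [-ATR].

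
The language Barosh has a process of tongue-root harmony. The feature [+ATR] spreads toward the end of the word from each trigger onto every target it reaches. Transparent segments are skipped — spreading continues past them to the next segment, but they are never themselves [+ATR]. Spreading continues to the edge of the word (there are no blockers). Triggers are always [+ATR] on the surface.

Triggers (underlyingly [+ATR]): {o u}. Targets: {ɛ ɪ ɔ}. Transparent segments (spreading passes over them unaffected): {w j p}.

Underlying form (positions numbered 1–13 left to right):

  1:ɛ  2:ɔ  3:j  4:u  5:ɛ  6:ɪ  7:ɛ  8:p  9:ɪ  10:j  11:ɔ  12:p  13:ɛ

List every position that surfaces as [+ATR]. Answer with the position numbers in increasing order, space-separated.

4 5 6 7 9 11 13

From /u/ at 4 rightward: 5 /ɛ/ → [+ATR]; 6 /ɪ/ → [+ATR]; 7 /ɛ/ → [+ATR]; 8 /p/ transparent; 9 /ɪ/ → [+ATR]; 10 /j/ transparent; 11 /ɔ/ → [+ATR]; 12 /p/ transparent; 13 /ɛ/ → [+ATR]; word edge.
Targets with no active source: positions 1 2 stay [-ATR].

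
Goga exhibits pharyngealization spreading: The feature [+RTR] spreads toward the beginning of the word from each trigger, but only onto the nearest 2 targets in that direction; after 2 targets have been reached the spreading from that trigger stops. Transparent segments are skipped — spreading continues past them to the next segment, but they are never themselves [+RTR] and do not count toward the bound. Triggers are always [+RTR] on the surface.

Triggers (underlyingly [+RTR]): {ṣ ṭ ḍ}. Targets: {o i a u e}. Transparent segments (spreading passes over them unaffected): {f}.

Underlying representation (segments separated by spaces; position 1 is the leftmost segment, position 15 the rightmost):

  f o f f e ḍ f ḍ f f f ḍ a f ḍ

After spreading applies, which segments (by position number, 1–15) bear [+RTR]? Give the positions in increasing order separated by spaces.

2 5 6 8 12 13 15

From /ḍ/ at 6 leftward: 5 /e/ → [+RTR]; 4 /f/ transparent; 3 /f/ transparent; 2 /o/ → [+RTR]; bound reached.
From /ḍ/ at 8 leftward: 7 /f/ transparent; 6 /ḍ/ is itself a trigger — this domain ends here.
From /ḍ/ at 12 leftward: 11 /f/ transparent; 10 /f/ transparent; 9 /f/ transparent; 8 /ḍ/ is itself a trigger — this domain ends here.
From /ḍ/ at 15 leftward: 14 /f/ transparent; 13 /a/ → [+RTR]; 12 /ḍ/ is itself a trigger — this domain ends here.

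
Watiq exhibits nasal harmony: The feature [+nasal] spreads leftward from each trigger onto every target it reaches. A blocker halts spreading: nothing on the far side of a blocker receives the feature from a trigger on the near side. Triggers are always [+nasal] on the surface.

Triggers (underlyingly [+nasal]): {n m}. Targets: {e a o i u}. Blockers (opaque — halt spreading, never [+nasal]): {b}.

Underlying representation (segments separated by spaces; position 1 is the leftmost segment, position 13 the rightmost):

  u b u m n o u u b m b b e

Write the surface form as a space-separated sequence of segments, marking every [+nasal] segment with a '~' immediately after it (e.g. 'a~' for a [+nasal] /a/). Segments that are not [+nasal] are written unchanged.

u b u~ m~ n~ o u u b m~ b b e

From /m/ at 4 leftward: 3 /u/ → [+nasal]; 2 /b/ blocks.
From /n/ at 5 leftward: 4 /m/ is itself a trigger — this domain ends here.
From /m/ at 10 leftward: 9 /b/ blocks.
Targets with no active source: positions 1 6 7 8 13 stay [-nasal].
[+nasal] positions on the surface: 3 4 5 10.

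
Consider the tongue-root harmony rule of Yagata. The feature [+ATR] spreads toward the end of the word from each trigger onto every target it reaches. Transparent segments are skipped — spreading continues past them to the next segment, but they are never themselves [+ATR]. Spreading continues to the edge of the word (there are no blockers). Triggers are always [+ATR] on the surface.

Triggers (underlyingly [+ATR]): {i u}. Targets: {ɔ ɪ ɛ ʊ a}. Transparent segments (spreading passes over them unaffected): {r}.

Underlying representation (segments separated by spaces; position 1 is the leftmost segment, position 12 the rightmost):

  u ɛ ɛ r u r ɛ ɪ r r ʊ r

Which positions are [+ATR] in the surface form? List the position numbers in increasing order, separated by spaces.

From /u/ at 1 rightward: 2 /ɛ/ → [+ATR]; 3 /ɛ/ → [+ATR]; 4 /r/ transparent; 5 /u/ is itself a trigger — this domain ends here.
From /u/ at 5 rightward: 6 /r/ transparent; 7 /ɛ/ → [+ATR]; 8 /ɪ/ → [+ATR]; 9 /r/ transparent; 10 /r/ transparent; 11 /ʊ/ → [+ATR]; 12 /r/ transparent; word edge.

1 2 3 5 7 8 11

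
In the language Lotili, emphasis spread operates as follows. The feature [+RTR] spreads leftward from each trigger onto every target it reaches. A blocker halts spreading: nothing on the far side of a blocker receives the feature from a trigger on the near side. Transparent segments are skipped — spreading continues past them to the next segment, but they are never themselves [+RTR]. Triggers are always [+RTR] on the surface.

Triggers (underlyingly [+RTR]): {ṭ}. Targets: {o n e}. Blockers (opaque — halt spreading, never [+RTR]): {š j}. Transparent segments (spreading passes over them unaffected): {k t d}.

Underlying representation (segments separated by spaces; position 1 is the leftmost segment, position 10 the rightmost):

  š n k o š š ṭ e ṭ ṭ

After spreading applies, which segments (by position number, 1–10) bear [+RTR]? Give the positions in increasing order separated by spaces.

7 8 9 10

From /ṭ/ at 7 leftward: 6 /š/ blocks.
From /ṭ/ at 9 leftward: 8 /e/ → [+RTR]; 7 /ṭ/ is itself a trigger — this domain ends here.
From /ṭ/ at 10 leftward: 9 /ṭ/ is itself a trigger — this domain ends here.
Targets with no active source: positions 2 4 stay [-emphatic].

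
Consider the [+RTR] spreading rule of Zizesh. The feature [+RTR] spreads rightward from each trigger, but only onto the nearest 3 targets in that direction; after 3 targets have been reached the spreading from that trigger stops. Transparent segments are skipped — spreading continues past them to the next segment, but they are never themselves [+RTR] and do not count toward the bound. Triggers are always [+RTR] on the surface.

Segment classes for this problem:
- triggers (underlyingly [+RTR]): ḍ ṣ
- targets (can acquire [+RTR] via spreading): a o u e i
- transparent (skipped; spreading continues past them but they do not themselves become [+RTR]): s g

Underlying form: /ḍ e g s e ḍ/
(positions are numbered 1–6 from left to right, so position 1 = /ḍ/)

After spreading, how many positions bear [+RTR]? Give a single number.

From /ḍ/ at 1 rightward: 2 /e/ → [+RTR]; 3 /g/ transparent; 4 /s/ transparent; 5 /e/ → [+RTR]; 6 /ḍ/ is itself a trigger — this domain ends here.
From /ḍ/ at 6 rightward: word edge.
[+RTR] positions on the surface: 1 2 5 6.

4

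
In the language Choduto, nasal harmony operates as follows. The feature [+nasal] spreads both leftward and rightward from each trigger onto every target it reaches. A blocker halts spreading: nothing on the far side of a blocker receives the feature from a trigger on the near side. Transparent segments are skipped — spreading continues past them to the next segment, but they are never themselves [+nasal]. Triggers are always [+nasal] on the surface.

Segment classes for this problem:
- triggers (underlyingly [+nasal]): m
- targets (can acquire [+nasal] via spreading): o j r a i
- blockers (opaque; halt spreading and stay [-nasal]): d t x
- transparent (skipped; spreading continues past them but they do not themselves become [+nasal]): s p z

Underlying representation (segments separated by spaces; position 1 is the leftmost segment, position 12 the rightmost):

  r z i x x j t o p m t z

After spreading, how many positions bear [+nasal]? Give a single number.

From /m/ at 10 rightward: 11 /t/ blocks.
From /m/ at 10 leftward: 9 /p/ transparent; 8 /o/ → [+nasal]; 7 /t/ blocks.
Targets with no active source: positions 1 3 6 stay [-nasal].
[+nasal] positions on the surface: 8 10.

2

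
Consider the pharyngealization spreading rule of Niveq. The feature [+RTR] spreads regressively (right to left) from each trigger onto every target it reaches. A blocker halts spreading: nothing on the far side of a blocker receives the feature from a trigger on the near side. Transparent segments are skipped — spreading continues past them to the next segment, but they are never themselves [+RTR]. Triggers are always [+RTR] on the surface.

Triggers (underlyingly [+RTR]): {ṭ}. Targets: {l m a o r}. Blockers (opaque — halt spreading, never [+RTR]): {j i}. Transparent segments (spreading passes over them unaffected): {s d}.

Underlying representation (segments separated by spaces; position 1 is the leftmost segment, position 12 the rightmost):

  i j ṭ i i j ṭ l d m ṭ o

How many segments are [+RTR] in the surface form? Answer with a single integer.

From /ṭ/ at 3 leftward: 2 /j/ blocks.
From /ṭ/ at 7 leftward: 6 /j/ blocks.
From /ṭ/ at 11 leftward: 10 /m/ → [+RTR]; 9 /d/ transparent; 8 /l/ → [+RTR]; 7 /ṭ/ is itself a trigger — this domain ends here.
Target with no active source: position 12 stays [-emphatic].
[+RTR] positions on the surface: 3 7 8 10 11.

5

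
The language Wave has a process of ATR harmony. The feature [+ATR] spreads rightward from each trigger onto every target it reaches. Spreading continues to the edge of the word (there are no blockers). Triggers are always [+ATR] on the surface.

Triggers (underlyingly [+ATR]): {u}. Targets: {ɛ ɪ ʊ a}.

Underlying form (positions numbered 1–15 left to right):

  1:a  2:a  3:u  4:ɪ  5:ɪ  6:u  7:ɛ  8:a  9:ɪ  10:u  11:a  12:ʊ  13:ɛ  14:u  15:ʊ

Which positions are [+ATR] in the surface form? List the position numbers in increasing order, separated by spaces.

From /u/ at 3 rightward: 4 /ɪ/ → [+ATR]; 5 /ɪ/ → [+ATR]; 6 /u/ is itself a trigger — this domain ends here.
From /u/ at 6 rightward: 7 /ɛ/ → [+ATR]; 8 /a/ → [+ATR]; 9 /ɪ/ → [+ATR]; 10 /u/ is itself a trigger — this domain ends here.
From /u/ at 10 rightward: 11 /a/ → [+ATR]; 12 /ʊ/ → [+ATR]; 13 /ɛ/ → [+ATR]; 14 /u/ is itself a trigger — this domain ends here.
From /u/ at 14 rightward: 15 /ʊ/ → [+ATR]; word edge.
Targets with no active source: positions 1 2 stay [-ATR].

3 4 5 6 7 8 9 10 11 12 13 14 15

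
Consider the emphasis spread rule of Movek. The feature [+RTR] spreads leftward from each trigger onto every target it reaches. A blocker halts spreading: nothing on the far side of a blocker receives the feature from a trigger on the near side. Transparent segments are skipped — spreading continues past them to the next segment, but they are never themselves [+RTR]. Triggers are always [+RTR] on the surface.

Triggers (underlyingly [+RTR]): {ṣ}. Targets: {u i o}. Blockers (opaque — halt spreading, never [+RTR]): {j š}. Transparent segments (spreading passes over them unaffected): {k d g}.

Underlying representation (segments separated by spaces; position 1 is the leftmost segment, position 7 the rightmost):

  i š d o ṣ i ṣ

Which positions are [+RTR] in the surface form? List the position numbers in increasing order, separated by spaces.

4 5 6 7

From /ṣ/ at 5 leftward: 4 /o/ → [+RTR]; 3 /d/ transparent; 2 /š/ blocks.
From /ṣ/ at 7 leftward: 6 /i/ → [+RTR]; 5 /ṣ/ is itself a trigger — this domain ends here.
Target with no active source: position 1 stays [-emphatic].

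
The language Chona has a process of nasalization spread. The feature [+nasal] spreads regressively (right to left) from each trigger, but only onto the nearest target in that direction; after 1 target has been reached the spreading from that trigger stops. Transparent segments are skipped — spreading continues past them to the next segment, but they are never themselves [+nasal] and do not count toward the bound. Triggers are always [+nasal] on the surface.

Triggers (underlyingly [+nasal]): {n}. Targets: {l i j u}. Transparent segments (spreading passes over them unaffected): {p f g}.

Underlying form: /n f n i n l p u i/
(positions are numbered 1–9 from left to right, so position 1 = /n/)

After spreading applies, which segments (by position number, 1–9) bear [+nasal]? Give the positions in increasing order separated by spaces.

1 3 4 5

From /n/ at 1 leftward: word edge.
From /n/ at 3 leftward: 2 /f/ transparent; 1 /n/ is itself a trigger — this domain ends here.
From /n/ at 5 leftward: 4 /i/ → [+nasal]; bound reached.
Targets with no active source: positions 6 8 9 stay [-nasal].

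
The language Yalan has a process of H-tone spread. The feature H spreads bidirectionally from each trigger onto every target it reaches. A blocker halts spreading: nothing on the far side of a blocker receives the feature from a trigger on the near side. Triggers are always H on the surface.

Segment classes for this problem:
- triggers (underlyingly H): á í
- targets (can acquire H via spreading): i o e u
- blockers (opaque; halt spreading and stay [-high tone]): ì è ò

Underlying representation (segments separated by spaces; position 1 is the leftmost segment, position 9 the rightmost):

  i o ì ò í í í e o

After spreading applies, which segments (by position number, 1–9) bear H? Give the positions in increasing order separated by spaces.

From /í/ at 5 rightward: 6 /í/ is itself a trigger — this domain ends here.
From /í/ at 5 leftward: 4 /ò/ blocks.
From /í/ at 6 rightward: 7 /í/ is itself a trigger — this domain ends here.
From /í/ at 6 leftward: 5 /í/ is itself a trigger — this domain ends here.
From /í/ at 7 rightward: 8 /e/ → H; 9 /o/ → H; word edge.
From /í/ at 7 leftward: 6 /í/ is itself a trigger — this domain ends here.
Targets with no active source: positions 1 2 stay [-high tone].

5 6 7 8 9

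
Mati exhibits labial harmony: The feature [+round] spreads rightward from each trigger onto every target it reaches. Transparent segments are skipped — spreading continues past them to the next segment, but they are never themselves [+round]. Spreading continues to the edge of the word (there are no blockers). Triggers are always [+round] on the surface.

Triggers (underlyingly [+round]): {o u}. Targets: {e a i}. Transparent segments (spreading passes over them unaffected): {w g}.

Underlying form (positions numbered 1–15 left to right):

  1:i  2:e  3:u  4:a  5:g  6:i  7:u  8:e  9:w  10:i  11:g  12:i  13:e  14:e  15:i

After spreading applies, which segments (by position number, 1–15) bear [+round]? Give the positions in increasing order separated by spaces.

From /u/ at 3 rightward: 4 /a/ → [+round]; 5 /g/ transparent; 6 /i/ → [+round]; 7 /u/ is itself a trigger — this domain ends here.
From /u/ at 7 rightward: 8 /e/ → [+round]; 9 /w/ transparent; 10 /i/ → [+round]; 11 /g/ transparent; 12 /i/ → [+round]; 13 /e/ → [+round]; 14 /e/ → [+round]; 15 /i/ → [+round]; word edge.
Targets with no active source: positions 1 2 stay [-round].

3 4 6 7 8 10 12 13 14 15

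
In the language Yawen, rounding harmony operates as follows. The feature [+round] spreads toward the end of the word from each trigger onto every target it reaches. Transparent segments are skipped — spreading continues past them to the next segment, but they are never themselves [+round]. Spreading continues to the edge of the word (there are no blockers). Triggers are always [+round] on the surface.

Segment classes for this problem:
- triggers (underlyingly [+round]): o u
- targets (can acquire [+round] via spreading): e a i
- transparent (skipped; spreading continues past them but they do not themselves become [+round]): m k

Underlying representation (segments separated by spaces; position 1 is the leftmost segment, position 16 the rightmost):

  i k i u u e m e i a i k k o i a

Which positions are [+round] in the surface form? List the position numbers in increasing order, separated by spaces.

4 5 6 8 9 10 11 14 15 16

From /u/ at 4 rightward: 5 /u/ is itself a trigger — this domain ends here.
From /u/ at 5 rightward: 6 /e/ → [+round]; 7 /m/ transparent; 8 /e/ → [+round]; 9 /i/ → [+round]; 10 /a/ → [+round]; 11 /i/ → [+round]; 12 /k/ transparent; 13 /k/ transparent; 14 /o/ is itself a trigger — this domain ends here.
From /o/ at 14 rightward: 15 /i/ → [+round]; 16 /a/ → [+round]; word edge.
Targets with no active source: positions 1 3 stay [-round].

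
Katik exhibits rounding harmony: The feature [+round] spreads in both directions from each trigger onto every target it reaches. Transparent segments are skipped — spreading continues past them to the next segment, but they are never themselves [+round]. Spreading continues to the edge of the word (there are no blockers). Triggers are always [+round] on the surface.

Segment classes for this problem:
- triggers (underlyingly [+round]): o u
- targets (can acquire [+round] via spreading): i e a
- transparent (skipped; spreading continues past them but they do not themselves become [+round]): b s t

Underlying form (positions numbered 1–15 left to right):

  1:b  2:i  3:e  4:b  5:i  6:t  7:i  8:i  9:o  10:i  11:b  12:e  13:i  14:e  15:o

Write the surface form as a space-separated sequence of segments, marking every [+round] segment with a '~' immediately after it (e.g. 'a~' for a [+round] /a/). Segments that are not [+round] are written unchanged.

b i~ e~ b i~ t i~ i~ o~ i~ b e~ i~ e~ o~

From /o/ at 9 rightward: 10 /i/ → [+round]; 11 /b/ transparent; 12 /e/ → [+round]; 13 /i/ → [+round]; 14 /e/ → [+round]; 15 /o/ is itself a trigger — this domain ends here.
From /o/ at 9 leftward: 8 /i/ → [+round]; 7 /i/ → [+round]; 6 /t/ transparent; 5 /i/ → [+round]; 4 /b/ transparent; 3 /e/ → [+round]; 2 /i/ → [+round]; 1 /b/ transparent; word edge.
From /o/ at 15 rightward: word edge.
From /o/ at 15 leftward: 14 /e/ → [+round]; 13 /i/ → [+round]; 12 /e/ → [+round]; 11 /b/ transparent; 10 /i/ → [+round]; 9 /o/ is itself a trigger — this domain ends here.
[+round] positions on the surface: 2 3 5 7 8 9 10 12 13 14 15.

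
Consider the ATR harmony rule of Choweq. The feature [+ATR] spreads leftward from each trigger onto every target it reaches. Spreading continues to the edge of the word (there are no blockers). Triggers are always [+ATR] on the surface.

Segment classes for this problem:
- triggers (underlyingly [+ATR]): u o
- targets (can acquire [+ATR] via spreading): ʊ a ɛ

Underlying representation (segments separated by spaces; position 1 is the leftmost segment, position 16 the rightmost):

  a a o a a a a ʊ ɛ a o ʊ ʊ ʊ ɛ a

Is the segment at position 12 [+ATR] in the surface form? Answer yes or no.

From /o/ at 3 leftward: 2 /a/ → [+ATR]; 1 /a/ → [+ATR]; word edge.
From /o/ at 11 leftward: 10 /a/ → [+ATR]; 9 /ɛ/ → [+ATR]; 8 /ʊ/ → [+ATR]; 7 /a/ → [+ATR]; 6 /a/ → [+ATR]; 5 /a/ → [+ATR]; 4 /a/ → [+ATR]; 3 /o/ is itself a trigger — this domain ends here.
Targets with no active source: positions 12 13 14 15 16 stay [-ATR].
[+ATR] positions on the surface: 1 2 3 4 5 6 7 8 9 10 11.

no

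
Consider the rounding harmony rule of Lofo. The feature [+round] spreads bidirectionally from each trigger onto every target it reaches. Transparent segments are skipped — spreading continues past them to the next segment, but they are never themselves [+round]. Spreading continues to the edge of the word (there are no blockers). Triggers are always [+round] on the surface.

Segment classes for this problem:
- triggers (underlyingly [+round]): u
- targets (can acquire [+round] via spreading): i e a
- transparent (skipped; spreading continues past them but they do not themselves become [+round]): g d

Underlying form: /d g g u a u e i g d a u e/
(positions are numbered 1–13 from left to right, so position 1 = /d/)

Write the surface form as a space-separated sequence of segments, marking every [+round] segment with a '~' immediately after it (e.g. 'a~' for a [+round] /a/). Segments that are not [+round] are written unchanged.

From /u/ at 4 rightward: 5 /a/ → [+round]; 6 /u/ is itself a trigger — this domain ends here.
From /u/ at 4 leftward: 3 /g/ transparent; 2 /g/ transparent; 1 /d/ transparent; word edge.
From /u/ at 6 rightward: 7 /e/ → [+round]; 8 /i/ → [+round]; 9 /g/ transparent; 10 /d/ transparent; 11 /a/ → [+round]; 12 /u/ is itself a trigger — this domain ends here.
From /u/ at 6 leftward: 5 /a/ → [+round]; 4 /u/ is itself a trigger — this domain ends here.
From /u/ at 12 rightward: 13 /e/ → [+round]; word edge.
From /u/ at 12 leftward: 11 /a/ → [+round]; 10 /d/ transparent; 9 /g/ transparent; 8 /i/ → [+round]; 7 /e/ → [+round]; 6 /u/ is itself a trigger — this domain ends here.
[+round] positions on the surface: 4 5 6 7 8 11 12 13.

d g g u~ a~ u~ e~ i~ g d a~ u~ e~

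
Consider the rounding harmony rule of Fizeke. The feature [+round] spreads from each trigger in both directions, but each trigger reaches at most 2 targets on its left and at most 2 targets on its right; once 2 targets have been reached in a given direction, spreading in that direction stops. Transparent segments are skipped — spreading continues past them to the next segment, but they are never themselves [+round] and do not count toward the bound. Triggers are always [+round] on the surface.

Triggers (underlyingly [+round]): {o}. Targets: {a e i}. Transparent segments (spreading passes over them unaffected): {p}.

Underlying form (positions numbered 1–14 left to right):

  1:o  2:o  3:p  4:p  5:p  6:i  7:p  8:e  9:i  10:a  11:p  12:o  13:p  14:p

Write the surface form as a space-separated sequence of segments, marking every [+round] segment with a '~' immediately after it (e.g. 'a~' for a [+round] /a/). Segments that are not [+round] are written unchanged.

o~ o~ p p p i~ p e~ i~ a~ p o~ p p

From /o/ at 1 rightward: 2 /o/ is itself a trigger — this domain ends here.
From /o/ at 1 leftward: word edge.
From /o/ at 2 rightward: 3 /p/ transparent; 4 /p/ transparent; 5 /p/ transparent; 6 /i/ → [+round]; 7 /p/ transparent; 8 /e/ → [+round]; bound reached.
From /o/ at 2 leftward: 1 /o/ is itself a trigger — this domain ends here.
From /o/ at 12 rightward: 13 /p/ transparent; 14 /p/ transparent; word edge.
From /o/ at 12 leftward: 11 /p/ transparent; 10 /a/ → [+round]; 9 /i/ → [+round]; bound reached.
[+round] positions on the surface: 1 2 6 8 9 10 12.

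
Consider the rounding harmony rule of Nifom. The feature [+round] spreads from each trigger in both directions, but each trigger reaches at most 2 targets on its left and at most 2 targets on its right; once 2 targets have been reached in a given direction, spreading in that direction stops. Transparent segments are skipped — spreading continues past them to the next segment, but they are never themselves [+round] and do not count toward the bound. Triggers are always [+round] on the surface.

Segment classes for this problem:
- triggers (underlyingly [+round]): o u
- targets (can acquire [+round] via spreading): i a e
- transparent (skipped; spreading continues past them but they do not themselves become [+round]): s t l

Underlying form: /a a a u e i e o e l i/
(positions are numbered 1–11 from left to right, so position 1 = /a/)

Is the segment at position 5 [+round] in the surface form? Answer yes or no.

yes

From /u/ at 4 rightward: 5 /e/ → [+round]; 6 /i/ → [+round]; bound reached.
From /u/ at 4 leftward: 3 /a/ → [+round]; 2 /a/ → [+round]; bound reached.
From /o/ at 8 rightward: 9 /e/ → [+round]; 10 /l/ transparent; 11 /i/ → [+round]; bound reached.
From /o/ at 8 leftward: 7 /e/ → [+round]; 6 /i/ → [+round]; bound reached.
Target with no active source: position 1 stays [-round].
[+round] positions on the surface: 2 3 4 5 6 7 8 9 11.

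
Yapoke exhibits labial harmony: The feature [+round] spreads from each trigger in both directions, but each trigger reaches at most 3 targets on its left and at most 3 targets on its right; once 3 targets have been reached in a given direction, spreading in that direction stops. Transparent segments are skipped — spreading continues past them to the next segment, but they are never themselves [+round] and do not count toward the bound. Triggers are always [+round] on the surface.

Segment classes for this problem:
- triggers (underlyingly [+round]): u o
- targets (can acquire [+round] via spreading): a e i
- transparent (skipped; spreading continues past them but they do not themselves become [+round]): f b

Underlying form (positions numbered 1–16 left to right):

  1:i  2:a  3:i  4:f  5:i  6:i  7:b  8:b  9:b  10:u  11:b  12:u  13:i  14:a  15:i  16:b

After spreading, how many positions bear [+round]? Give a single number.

8

From /u/ at 10 rightward: 11 /b/ transparent; 12 /u/ is itself a trigger — this domain ends here.
From /u/ at 10 leftward: 9 /b/ transparent; 8 /b/ transparent; 7 /b/ transparent; 6 /i/ → [+round]; 5 /i/ → [+round]; 4 /f/ transparent; 3 /i/ → [+round]; bound reached.
From /u/ at 12 rightward: 13 /i/ → [+round]; 14 /a/ → [+round]; 15 /i/ → [+round]; bound reached.
From /u/ at 12 leftward: 11 /b/ transparent; 10 /u/ is itself a trigger — this domain ends here.
Targets with no active source: positions 1 2 stay [-round].
[+round] positions on the surface: 3 5 6 10 12 13 14 15.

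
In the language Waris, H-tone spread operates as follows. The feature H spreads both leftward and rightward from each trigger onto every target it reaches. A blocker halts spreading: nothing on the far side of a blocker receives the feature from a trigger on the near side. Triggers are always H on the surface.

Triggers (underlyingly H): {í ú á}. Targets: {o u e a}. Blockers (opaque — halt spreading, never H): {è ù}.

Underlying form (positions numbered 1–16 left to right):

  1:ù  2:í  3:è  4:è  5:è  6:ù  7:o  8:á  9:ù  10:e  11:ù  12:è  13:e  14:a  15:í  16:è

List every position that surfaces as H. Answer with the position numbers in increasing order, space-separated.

From /í/ at 2 rightward: 3 /è/ blocks.
From /í/ at 2 leftward: 1 /ù/ blocks.
From /á/ at 8 rightward: 9 /ù/ blocks.
From /á/ at 8 leftward: 7 /o/ → H; 6 /ù/ blocks.
From /í/ at 15 rightward: 16 /è/ blocks.
From /í/ at 15 leftward: 14 /a/ → H; 13 /e/ → H; 12 /è/ blocks.
Target with no active source: position 10 stays [-high tone].

2 7 8 13 14 15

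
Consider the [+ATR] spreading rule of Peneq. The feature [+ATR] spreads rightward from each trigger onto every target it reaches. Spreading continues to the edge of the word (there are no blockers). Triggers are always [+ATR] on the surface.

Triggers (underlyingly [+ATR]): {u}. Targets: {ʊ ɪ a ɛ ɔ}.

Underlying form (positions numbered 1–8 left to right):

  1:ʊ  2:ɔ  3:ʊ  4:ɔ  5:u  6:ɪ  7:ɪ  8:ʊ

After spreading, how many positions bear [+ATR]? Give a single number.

From /u/ at 5 rightward: 6 /ɪ/ → [+ATR]; 7 /ɪ/ → [+ATR]; 8 /ʊ/ → [+ATR]; word edge.
Targets with no active source: positions 1 2 3 4 stay [-ATR].
[+ATR] positions on the surface: 5 6 7 8.

4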